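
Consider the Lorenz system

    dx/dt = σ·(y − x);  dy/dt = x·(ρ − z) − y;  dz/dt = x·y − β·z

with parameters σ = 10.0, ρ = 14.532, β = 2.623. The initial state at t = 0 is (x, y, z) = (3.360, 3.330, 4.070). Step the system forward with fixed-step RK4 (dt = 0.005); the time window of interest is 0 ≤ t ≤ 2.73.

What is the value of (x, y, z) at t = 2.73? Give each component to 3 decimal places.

(x, y, z) = (3.491, 3.838, 10.510)

t=0.000: state=(3.360, 3.330, 4.070)
step 1 (dt=0.005): k1=(-0.300, 31.822, 0.513), k2=(0.503, 31.731, 0.775), k3=(0.481, 31.750, 0.779), k4=(1.263, 31.676, 1.045); state += dt/6·(k1+2k2+2k3+k4)
t=0.005: state=(3.362, 3.489, 4.074)
t=0.010: state=(3.372, 3.647, 4.080)
t=0.015: state=(3.390, 3.805, 4.090)
continuing one RK4 step at a time; state shown every 20 steps (Δt=0.1):
t=0.100: state=(4.542, 6.682, 4.842)
t=0.200: state=(7.333, 10.565, 8.336)
t=0.300: state=(10.098, 11.693, 15.562)
t=0.400: state=(9.462, 6.658, 20.397)
t=0.500: state=(5.813, 2.118, 18.471)
t=0.600: state=(2.955, 1.019, 14.728)
t=0.700: state=(1.774, 1.210, 11.538)
t=0.800: state=(1.605, 1.758, 9.086)
t=0.900: state=(2.014, 2.674, 7.336)
t=1.000: state=(2.962, 4.231, 6.394)
t=1.100: state=(4.626, 6.707, 6.750)
t=1.200: state=(7.054, 9.685, 9.507)
t=1.300: state=(9.247, 10.535, 14.984)
t=1.400: state=(8.928, 7.009, 18.915)
t=1.500: state=(6.218, 3.276, 17.877)
t=1.600: state=(3.802, 2.055, 14.826)
t=1.700: state=(2.710, 2.195, 11.973)
t=1.800: state=(2.622, 2.908, 9.787)
t=1.900: state=(3.227, 4.147, 8.424)
t=2.000: state=(4.474, 6.050, 8.208)
t=2.100: state=(6.325, 8.366, 9.795)
t=2.200: state=(8.190, 9.599, 13.501)
t=2.300: state=(8.596, 7.863, 17.134)
t=2.400: state=(6.973, 4.791, 17.522)
t=2.500: state=(4.899, 3.159, 15.453)
t=2.600: state=(3.678, 2.975, 12.983)
t=2.700: state=(3.417, 3.556, 10.973)
t=2.730: state=(3.491, 3.838, 10.510)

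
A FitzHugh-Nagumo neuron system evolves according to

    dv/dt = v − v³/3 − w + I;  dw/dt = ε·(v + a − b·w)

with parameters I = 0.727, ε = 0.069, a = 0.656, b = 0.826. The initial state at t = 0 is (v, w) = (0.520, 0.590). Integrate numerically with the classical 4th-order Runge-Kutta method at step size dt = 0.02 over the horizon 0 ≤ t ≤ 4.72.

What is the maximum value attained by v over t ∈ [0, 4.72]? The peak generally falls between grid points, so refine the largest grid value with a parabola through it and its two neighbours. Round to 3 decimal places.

t=0.000: state=(0.520, 0.590)
step 1 (dt=0.02): k1=(0.610, 0.048), k2=(0.614, 0.048), k3=(0.614, 0.048), k4=(0.618, 0.048); state += dt/6·(k1+2k2+2k3+k4)
t=0.020: state=(0.532, 0.591)
t=0.040: state=(0.545, 0.592)
t=0.060: state=(0.557, 0.593)
continuing one RK4 step at a time; state shown every 10 steps (Δt=0.2):
t=0.200: state=(0.650, 0.600)
t=0.400: state=(0.793, 0.612)
t=0.600: state=(0.944, 0.626)
t=0.800: state=(1.095, 0.642)
t=1.000: state=(1.238, 0.660)
t=1.200: state=(1.362, 0.679)
t=1.400: state=(1.463, 0.700)
t=1.600: state=(1.541, 0.722)
t=1.800: state=(1.595, 0.744)
t=2.000: state=(1.632, 0.767)
t=2.200: state=(1.654, 0.790)
t=2.400: state=(1.666, 0.813)
t=2.600: state=(1.671, 0.835)
t=2.800: state=(1.670, 0.858)
t=3.000: state=(1.666, 0.880)
t=3.200: state=(1.659, 0.902)
t=3.400: state=(1.651, 0.923)
t=3.600: state=(1.641, 0.944)
t=3.800: state=(1.631, 0.965)
t=4.000: state=(1.620, 0.986)
t=4.200: state=(1.609, 1.005)
t=4.400: state=(1.597, 1.025)
t=4.600: state=(1.585, 1.044)
t=4.720: state=(1.578, 1.056)
largest grid value and its neighbours: v(2.640)=1.67080, v(2.660)=1.67084, v(2.680)=1.67083
parabola through these three points peaks at t≈2.668 with v≈1.67084

max v = 1.671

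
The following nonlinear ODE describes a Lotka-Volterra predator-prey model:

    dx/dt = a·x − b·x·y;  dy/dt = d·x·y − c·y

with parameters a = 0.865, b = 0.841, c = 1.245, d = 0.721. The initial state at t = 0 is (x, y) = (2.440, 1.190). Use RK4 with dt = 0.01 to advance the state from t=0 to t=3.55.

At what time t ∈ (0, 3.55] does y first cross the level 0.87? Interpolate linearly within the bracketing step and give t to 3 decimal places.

t=0.000: state=(2.440, 1.190)
step 1 (dt=0.01): k1=(-0.331, 0.612), k2=(-0.337, 0.612), k3=(-0.337, 0.612), k4=(-0.343, 0.612); state += dt/6·(k1+2k2+2k3+k4)
t=0.010: state=(2.437, 1.196)
t=0.020: state=(2.433, 1.202)
t=0.030: state=(2.430, 1.208)
continuing one RK4 step at a time; state shown every 20 steps (Δt=0.2):
t=0.200: state=(2.350, 1.311)
t=0.400: state=(2.220, 1.422)
t=0.600: state=(2.062, 1.510)
t=0.800: state=(1.892, 1.565)
t=1.000: state=(1.725, 1.583)
t=1.200: state=(1.573, 1.565)
t=1.400: state=(1.443, 1.516)
t=1.600: state=(1.337, 1.444)
t=1.800: state=(1.255, 1.357)
t=2.000: state=(1.198, 1.262)
t=2.200: state=(1.161, 1.166)
t=2.400: state=(1.143, 1.073)
t=2.600: state=(1.143, 0.986)
t=2.800: state=(1.159, 0.907)
t=2.900: state=(1.173, 0.871)
next step: t=2.910: state=(1.175, 0.868) — y has crossed 0.87
linear interpolation between t=2.900 (0.87133) and t=2.910 (0.86786) → t≈2.904

t = 2.904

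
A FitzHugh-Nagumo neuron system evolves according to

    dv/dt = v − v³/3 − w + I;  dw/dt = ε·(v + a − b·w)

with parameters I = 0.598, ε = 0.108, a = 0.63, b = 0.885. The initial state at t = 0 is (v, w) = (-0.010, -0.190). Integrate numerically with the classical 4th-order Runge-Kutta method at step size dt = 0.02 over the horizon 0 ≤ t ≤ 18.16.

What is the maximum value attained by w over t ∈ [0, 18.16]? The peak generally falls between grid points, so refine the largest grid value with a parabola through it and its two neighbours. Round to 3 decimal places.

max w = 1.458

t=0.000: state=(-0.010, -0.190)
step 1 (dt=0.02): k1=(0.778, 0.085), k2=(0.785, 0.086), k3=(0.785, 0.086), k4=(0.792, 0.087); state += dt/6·(k1+2k2+2k3+k4)
t=0.020: state=(0.006, -0.188)
t=0.040: state=(0.022, -0.187)
t=0.060: state=(0.038, -0.185)
continuing one RK4 step at a time; state shown every 50 steps (Δt=1):
t=1.000: state=(1.123, -0.055)
t=2.000: state=(1.846, 0.179)
t=3.000: state=(1.846, 0.420)
t=4.000: state=(1.760, 0.632)
t=5.000: state=(1.667, 0.816)
t=6.000: state=(1.571, 0.973)
t=7.000: state=(1.473, 1.106)
t=8.000: state=(1.370, 1.216)
t=9.000: state=(1.260, 1.306)
t=10.000: state=(1.138, 1.375)
t=11.000: state=(0.994, 1.425)
t=12.000: state=(0.807, 1.453)
t=13.000: state=(0.517, 1.455)
t=14.000: state=(-0.076, 1.414)
t=15.000: state=(-1.306, 1.281)
t=16.000: state=(-1.891, 1.054)
t=17.000: state=(-1.867, 0.828)
t=18.000: state=(-1.787, 0.629)
t=18.160: state=(-1.773, 0.600)
largest grid value and its neighbours: w(12.560)=1.45785, w(12.580)=1.45785, w(12.600)=1.45784
parabola through these three points peaks at t≈12.574 with w≈1.45785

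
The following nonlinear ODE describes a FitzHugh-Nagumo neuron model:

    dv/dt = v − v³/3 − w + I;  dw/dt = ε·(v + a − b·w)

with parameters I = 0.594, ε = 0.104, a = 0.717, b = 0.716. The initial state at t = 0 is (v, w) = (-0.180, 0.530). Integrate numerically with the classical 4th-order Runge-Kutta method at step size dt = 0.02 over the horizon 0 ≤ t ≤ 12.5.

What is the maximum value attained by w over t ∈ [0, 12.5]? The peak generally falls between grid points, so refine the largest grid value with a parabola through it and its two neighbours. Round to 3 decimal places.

t=0.000: state=(-0.180, 0.530)
step 1 (dt=0.02): k1=(-0.114, 0.016), k2=(-0.115, 0.016), k3=(-0.115, 0.016), k4=(-0.117, 0.016); state += dt/6·(k1+2k2+2k3+k4)
t=0.020: state=(-0.182, 0.530)
t=0.040: state=(-0.185, 0.531)
t=0.060: state=(-0.187, 0.531)
continuing one RK4 step at a time; state shown every 25 steps (Δt=0.5):
t=0.500: state=(-0.255, 0.536)
t=1.000: state=(-0.378, 0.537)
t=1.500: state=(-0.563, 0.531)
t=2.000: state=(-0.814, 0.513)
t=2.500: state=(-1.095, 0.482)
t=3.000: state=(-1.333, 0.439)
t=3.500: state=(-1.478, 0.387)
t=4.000: state=(-1.539, 0.332)
t=4.500: state=(-1.550, 0.278)
t=5.000: state=(-1.537, 0.225)
t=5.500: state=(-1.511, 0.176)
t=6.000: state=(-1.480, 0.130)
t=6.500: state=(-1.446, 0.087)
t=7.000: state=(-1.411, 0.047)
t=7.500: state=(-1.374, 0.011)
t=8.000: state=(-1.337, -0.022)
t=8.500: state=(-1.299, -0.052)
t=9.000: state=(-1.260, -0.079)
t=9.500: state=(-1.219, -0.102)
t=10.000: state=(-1.178, -0.123)
t=10.500: state=(-1.135, -0.141)
t=11.000: state=(-1.090, -0.156)
t=11.500: state=(-1.043, -0.168)
t=12.000: state=(-0.992, -0.178)
t=12.500: state=(-0.937, -0.184)
largest grid value and its neighbours: w(0.820)=0.53771, w(0.840)=0.53771, w(0.860)=0.53770
parabola through these three points peaks at t≈0.839 with w≈0.53771

max w = 0.538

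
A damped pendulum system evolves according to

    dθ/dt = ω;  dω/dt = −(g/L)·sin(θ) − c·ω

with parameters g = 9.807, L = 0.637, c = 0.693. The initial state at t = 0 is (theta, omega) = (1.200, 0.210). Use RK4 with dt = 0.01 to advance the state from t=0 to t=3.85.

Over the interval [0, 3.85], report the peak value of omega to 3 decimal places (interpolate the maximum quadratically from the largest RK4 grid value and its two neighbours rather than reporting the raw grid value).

max omega = 2.904

t=0.000: state=(1.200, 0.210)
step 1 (dt=0.01): k1=(0.210, -14.495), k2=(0.138, -14.450), k3=(0.138, -14.449), k4=(0.066, -14.402); state += dt/6·(k1+2k2+2k3+k4)
t=0.010: state=(1.201, 0.066)
t=0.020: state=(1.201, -0.078)
t=0.030: state=(1.200, -0.221)
continuing one RK4 step at a time; state shown every 20 steps (Δt=0.2):
t=0.200: state=(0.969, -2.406)
t=0.400: state=(0.316, -3.824)
t=0.600: state=(-0.415, -3.133)
t=0.800: state=(-0.837, -0.961)
t=1.000: state=(-0.793, 1.328)
t=1.200: state=(-0.362, 2.759)
t=1.400: state=(0.202, 2.603)
t=1.600: state=(0.586, 1.090)
t=1.800: state=(0.617, -0.752)
t=2.000: state=(0.326, -2.000)
t=2.200: state=(-0.101, -2.048)
t=2.400: state=(-0.418, -0.988)
t=2.600: state=(-0.472, 0.441)
t=2.800: state=(-0.269, 1.463)
t=3.000: state=(0.052, 1.580)
t=3.200: state=(0.303, 0.825)
t=3.400: state=(0.359, -0.268)
t=3.600: state=(0.215, -1.080)
t=3.800: state=(-0.026, -1.209)
t=3.850: state=(-0.085, -1.125)
largest grid value and its neighbours: omega(1.270)=2.90154, omega(1.280)=2.90421, omega(1.290)=2.90245
parabola through these three points peaks at t≈1.281 with omega≈2.90423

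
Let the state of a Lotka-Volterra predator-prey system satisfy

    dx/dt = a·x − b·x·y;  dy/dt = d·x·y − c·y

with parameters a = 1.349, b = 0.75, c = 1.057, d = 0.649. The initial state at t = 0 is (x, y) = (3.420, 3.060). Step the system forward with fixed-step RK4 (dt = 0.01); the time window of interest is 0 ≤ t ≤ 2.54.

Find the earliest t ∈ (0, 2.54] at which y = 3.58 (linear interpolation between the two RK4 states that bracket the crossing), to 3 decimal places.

t = 0.160

t=0.000: state=(3.420, 3.060)
step 1 (dt=0.01): k1=(-3.235, 3.557), k2=(-3.265, 3.546), k3=(-3.265, 3.545), k4=(-3.295, 3.533); state += dt/6·(k1+2k2+2k3+k4)
t=0.010: state=(3.387, 3.095)
t=0.020: state=(3.354, 3.131)
t=0.030: state=(3.320, 3.166)
continuing one RK4 step at a time; state shown every 10 steps (Δt=0.1):
t=0.100: state=(3.071, 3.399)
t=0.150: state=(2.884, 3.552)
next step: t=0.160: state=(2.846, 3.580) — y has crossed 3.58
linear interpolation between t=0.150 (3.55156) and t=0.160 (3.58017) → t≈0.160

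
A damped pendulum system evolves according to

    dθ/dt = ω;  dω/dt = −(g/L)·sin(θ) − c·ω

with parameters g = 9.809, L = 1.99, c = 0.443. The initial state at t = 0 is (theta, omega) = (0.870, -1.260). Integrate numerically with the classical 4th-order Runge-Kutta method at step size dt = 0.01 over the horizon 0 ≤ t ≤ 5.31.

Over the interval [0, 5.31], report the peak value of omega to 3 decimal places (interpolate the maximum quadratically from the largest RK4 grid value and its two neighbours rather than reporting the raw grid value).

max omega = 1.426

t=0.000: state=(0.870, -1.260)
step 1 (dt=0.01): k1=(-1.260, -3.209), k2=(-1.276, -3.182), k3=(-1.276, -3.182), k4=(-1.292, -3.154); state += dt/6·(k1+2k2+2k3+k4)
t=0.010: state=(0.857, -1.292)
t=0.020: state=(0.844, -1.323)
t=0.030: state=(0.831, -1.354)
continuing one RK4 step at a time; state shown every 20 steps (Δt=0.2):
t=0.200: state=(0.562, -1.774)
t=0.400: state=(0.182, -1.965)
t=0.600: state=(-0.199, -1.785)
t=0.800: state=(-0.511, -1.298)
t=1.000: state=(-0.707, -0.639)
t=1.200: state=(-0.765, 0.056)
t=1.400: state=(-0.689, 0.685)
t=1.600: state=(-0.501, 1.160)
t=1.800: state=(-0.240, 1.404)
t=2.000: state=(0.042, 1.375)
t=2.200: state=(0.293, 1.096)
t=2.400: state=(0.469, 0.644)
t=2.600: state=(0.546, 0.123)
t=2.800: state=(0.520, -0.373)
t=3.000: state=(0.404, -0.767)
t=3.200: state=(0.225, -0.995)
t=3.400: state=(0.019, -1.024)
t=3.600: state=(-0.172, -0.862)
t=3.800: state=(-0.316, -0.555)
t=4.000: state=(-0.390, -0.176)
t=4.200: state=(-0.386, 0.201)
t=4.400: state=(-0.314, 0.512)
t=4.600: state=(-0.190, 0.705)
t=4.800: state=(-0.041, 0.754)
t=5.000: state=(0.102, 0.659)
t=5.200: state=(0.214, 0.450)
t=5.310: state=(0.256, 0.305)
largest grid value and its neighbours: omega(1.870)=1.42551, omega(1.880)=1.42577, omega(1.890)=1.42533
parabola through these three points peaks at t≈1.879 with omega≈1.42577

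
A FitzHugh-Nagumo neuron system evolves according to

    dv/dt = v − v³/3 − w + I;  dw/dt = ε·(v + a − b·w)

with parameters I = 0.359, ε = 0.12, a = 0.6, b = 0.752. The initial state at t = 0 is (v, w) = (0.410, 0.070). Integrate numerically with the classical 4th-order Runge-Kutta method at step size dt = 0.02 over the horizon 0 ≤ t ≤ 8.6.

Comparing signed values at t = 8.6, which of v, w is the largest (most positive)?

t=0.000: state=(0.410, 0.070)
step 1 (dt=0.02): k1=(0.676, 0.115), k2=(0.680, 0.116), k3=(0.681, 0.116), k4=(0.685, 0.116); state += dt/6·(k1+2k2+2k3+k4)
t=0.020: state=(0.424, 0.072)
t=0.040: state=(0.437, 0.075)
t=0.060: state=(0.451, 0.077)
continuing one RK4 step at a time; state shown every 25 steps (Δt=0.5):
t=0.500: state=(0.798, 0.137)
t=1.000: state=(1.213, 0.226)
t=1.500: state=(1.504, 0.332)
t=2.000: state=(1.624, 0.445)
t=2.500: state=(1.640, 0.556)
t=3.000: state=(1.610, 0.662)
t=3.500: state=(1.561, 0.761)
t=4.000: state=(1.503, 0.853)
t=4.500: state=(1.439, 0.937)
t=5.000: state=(1.371, 1.013)
t=5.500: state=(1.297, 1.082)
t=6.000: state=(1.217, 1.143)
t=6.500: state=(1.128, 1.197)
t=7.000: state=(1.027, 1.242)
t=7.500: state=(0.908, 1.280)
t=8.000: state=(0.761, 1.307)
t=8.500: state=(0.565, 1.324)
t=8.600: state=(0.517, 1.326)
compare at T: v=0.517, w=1.326

largest component: w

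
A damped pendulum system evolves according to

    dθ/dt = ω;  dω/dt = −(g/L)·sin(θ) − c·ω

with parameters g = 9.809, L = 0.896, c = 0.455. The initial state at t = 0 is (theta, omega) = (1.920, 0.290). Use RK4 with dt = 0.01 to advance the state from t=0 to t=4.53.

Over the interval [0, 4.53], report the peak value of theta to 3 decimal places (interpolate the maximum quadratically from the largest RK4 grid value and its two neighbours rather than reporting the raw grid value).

max theta = 1.924

t=0.000: state=(1.920, 0.290)
step 1 (dt=0.01): k1=(0.290, -10.419), k2=(0.238, -10.390), k3=(0.238, -10.391), k4=(0.186, -10.363); state += dt/6·(k1+2k2+2k3+k4)
t=0.010: state=(1.922, 0.186)
t=0.020: state=(1.924, 0.083)
t=0.030: state=(1.924, -0.020)
continuing one RK4 step at a time; state shown every 20 steps (Δt=0.2):
t=0.200: state=(1.775, -1.727)
t=0.400: state=(1.234, -3.642)
t=0.600: state=(0.367, -4.799)
t=0.800: state=(-0.560, -4.149)
t=1.000: state=(-1.202, -2.152)
t=1.200: state=(-1.408, 0.070)
t=1.400: state=(-1.187, 2.092)
t=1.600: state=(-0.608, 3.549)
t=1.800: state=(0.144, 3.703)
t=2.000: state=(0.775, 2.420)
t=2.200: state=(1.071, 0.505)
t=2.400: state=(0.981, -1.360)
t=2.600: state=(0.560, -2.717)
t=2.800: state=(-0.035, -3.017)
t=3.000: state=(-0.564, -2.106)
t=3.200: state=(-0.833, -0.536)
t=3.400: state=(-0.777, 1.057)
t=3.600: state=(-0.441, 2.185)
t=3.800: state=(0.036, 2.413)
t=4.000: state=(0.457, 1.664)
t=4.200: state=(0.665, 0.367)
t=4.400: state=(0.604, -0.941)
t=4.530: state=(0.437, -1.580)
largest grid value and its neighbours: theta(0.020)=1.92372, theta(0.030)=1.92404, theta(0.040)=1.92332
parabola through these three points peaks at t≈0.028 with theta≈1.92406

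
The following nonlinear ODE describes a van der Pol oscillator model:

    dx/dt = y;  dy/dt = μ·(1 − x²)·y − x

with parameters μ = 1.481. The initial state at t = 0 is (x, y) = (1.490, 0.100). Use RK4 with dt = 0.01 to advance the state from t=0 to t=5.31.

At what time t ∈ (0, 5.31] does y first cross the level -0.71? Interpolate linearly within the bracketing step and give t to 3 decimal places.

t = 0.844

t=0.000: state=(1.490, 0.100)
step 1 (dt=0.01): k1=(0.100, -1.671), k2=(0.092, -1.656), k3=(0.092, -1.656), k4=(0.083, -1.642); state += dt/6·(k1+2k2+2k3+k4)
t=0.010: state=(1.491, 0.083)
t=0.020: state=(1.492, 0.067)
t=0.030: state=(1.492, 0.051)
continuing one RK4 step at a time; state shown every 20 steps (Δt=0.2):
t=0.200: state=(1.480, -0.181)
t=0.400: state=(1.423, -0.378)
t=0.600: state=(1.332, -0.532)
t=0.800: state=(1.211, -0.677)
t=0.840: state=(1.183, -0.707)
next step: t=0.850: state=(1.176, -0.714) — y has crossed -0.71
linear interpolation between t=0.840 (-0.70681) and t=0.850 (-0.71449) → t≈0.844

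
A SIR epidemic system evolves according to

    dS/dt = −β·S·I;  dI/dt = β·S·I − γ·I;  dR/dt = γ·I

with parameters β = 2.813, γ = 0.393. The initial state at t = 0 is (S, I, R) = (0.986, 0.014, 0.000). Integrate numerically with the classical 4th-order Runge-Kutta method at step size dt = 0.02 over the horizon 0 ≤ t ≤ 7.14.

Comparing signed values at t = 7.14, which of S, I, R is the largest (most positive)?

largest component: R

t=0.000: state=(0.986, 0.014, 0.000)
step 1 (dt=0.02): k1=(-0.039, 0.033, 0.006), k2=(-0.040, 0.034, 0.006), k3=(-0.040, 0.034, 0.006), k4=(-0.041, 0.035, 0.006); state += dt/6·(k1+2k2+2k3+k4)
t=0.020: state=(0.985, 0.015, 0.000)
t=0.040: state=(0.984, 0.015, 0.000)
t=0.060: state=(0.983, 0.016, 0.000)
continuing one RK4 step at a time; state shown every 25 steps (Δt=0.5):
t=0.500: state=(0.950, 0.045, 0.005)
t=1.000: state=(0.846, 0.132, 0.021)
t=1.500: state=(0.626, 0.311, 0.064)
t=2.000: state=(0.350, 0.505, 0.145)
t=2.500: state=(0.160, 0.586, 0.254)
t=3.000: state=(0.071, 0.561, 0.368)
t=3.500: state=(0.034, 0.494, 0.472)
t=4.000: state=(0.018, 0.420, 0.562)
t=4.500: state=(0.010, 0.352, 0.638)
t=5.000: state=(0.007, 0.293, 0.701)
t=5.500: state=(0.004, 0.242, 0.753)
t=6.000: state=(0.003, 0.200, 0.797)
t=6.500: state=(0.003, 0.165, 0.832)
t=7.000: state=(0.002, 0.136, 0.862)
t=7.140: state=(0.002, 0.129, 0.869)
compare at T: S=0.002, I=0.129, R=0.869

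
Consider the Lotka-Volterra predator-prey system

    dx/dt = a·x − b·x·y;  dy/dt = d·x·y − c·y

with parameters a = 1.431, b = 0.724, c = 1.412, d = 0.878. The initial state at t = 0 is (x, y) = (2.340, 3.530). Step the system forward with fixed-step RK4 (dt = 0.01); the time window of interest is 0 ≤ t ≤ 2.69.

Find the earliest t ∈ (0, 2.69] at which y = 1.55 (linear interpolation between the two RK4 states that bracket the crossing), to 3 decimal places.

t=0.000: state=(2.340, 3.530)
step 1 (dt=0.01): k1=(-2.632, 2.268), k2=(-2.636, 2.234), k3=(-2.636, 2.234), k4=(-2.640, 2.200); state += dt/6·(k1+2k2+2k3+k4)
t=0.010: state=(2.314, 3.552)
t=0.020: state=(2.287, 3.574)
t=0.030: state=(2.261, 3.595)
continuing one RK4 step at a time; state shown every 10 steps (Δt=0.1):
t=0.100: state=(2.076, 3.721)
t=0.200: state=(1.821, 3.833)
t=0.300: state=(1.590, 3.865)
t=0.400: state=(1.388, 3.824)
t=0.500: state=(1.218, 3.722)
t=0.600: state=(1.079, 3.574)
t=0.700: state=(0.967, 3.395)
t=0.800: state=(0.879, 3.196)
t=0.900: state=(0.811, 2.988)
t=1.000: state=(0.759, 2.780)
t=1.100: state=(0.722, 2.576)
t=1.200: state=(0.696, 2.380)
t=1.300: state=(0.681, 2.195)
t=1.400: state=(0.674, 2.023)
t=1.500: state=(0.676, 1.864)
t=1.600: state=(0.685, 1.718)
t=1.700: state=(0.702, 1.585)
t=1.720: state=(0.706, 1.560)
next step: t=1.730: state=(0.708, 1.548) — y has crossed 1.55
linear interpolation between t=1.720 (1.56004) and t=1.730 (1.54774) → t≈1.728

t = 1.728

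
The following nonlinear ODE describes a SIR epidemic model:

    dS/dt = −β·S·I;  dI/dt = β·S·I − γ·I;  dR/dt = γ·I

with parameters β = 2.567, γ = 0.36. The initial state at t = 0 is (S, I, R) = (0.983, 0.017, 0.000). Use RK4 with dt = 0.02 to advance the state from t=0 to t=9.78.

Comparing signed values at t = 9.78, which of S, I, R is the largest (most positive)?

largest component: R

t=0.000: state=(0.983, 0.017, 0.000)
step 1 (dt=0.02): k1=(-0.043, 0.037, 0.006), k2=(-0.044, 0.038, 0.006), k3=(-0.044, 0.038, 0.006), k4=(-0.045, 0.038, 0.006); state += dt/6·(k1+2k2+2k3+k4)
t=0.020: state=(0.982, 0.018, 0.000)
t=0.040: state=(0.981, 0.019, 0.000)
t=0.060: state=(0.980, 0.019, 0.000)
continuing one RK4 step at a time; state shown every 25 steps (Δt=0.5):
t=0.500: state=(0.945, 0.049, 0.005)
t=1.000: state=(0.848, 0.131, 0.021)
t=1.500: state=(0.653, 0.290, 0.057)
t=2.000: state=(0.398, 0.475, 0.127)
t=2.500: state=(0.200, 0.577, 0.223)
t=3.000: state=(0.095, 0.577, 0.328)
t=3.500: state=(0.047, 0.526, 0.428)
t=4.000: state=(0.025, 0.459, 0.517)
t=4.500: state=(0.014, 0.393, 0.593)
t=5.000: state=(0.009, 0.333, 0.658)
t=5.500: state=(0.006, 0.281, 0.713)
t=6.000: state=(0.004, 0.236, 0.760)
t=6.500: state=(0.003, 0.198, 0.799)
t=7.000: state=(0.003, 0.166, 0.831)
t=7.500: state=(0.002, 0.139, 0.859)
t=8.000: state=(0.002, 0.116, 0.882)
t=8.500: state=(0.002, 0.098, 0.901)
t=9.000: state=(0.001, 0.082, 0.917)
t=9.500: state=(0.001, 0.068, 0.930)
t=9.780: state=(0.001, 0.062, 0.937)
compare at T: S=0.001, I=0.062, R=0.937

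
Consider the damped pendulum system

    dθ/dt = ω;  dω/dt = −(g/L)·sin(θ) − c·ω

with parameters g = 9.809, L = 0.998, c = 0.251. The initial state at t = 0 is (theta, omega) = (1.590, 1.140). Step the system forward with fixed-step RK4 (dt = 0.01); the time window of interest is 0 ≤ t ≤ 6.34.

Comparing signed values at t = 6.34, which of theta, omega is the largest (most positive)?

t=0.000: state=(1.590, 1.140)
step 1 (dt=0.01): k1=(1.140, -10.113), k2=(1.089, -10.099), k3=(1.090, -10.099), k4=(1.039, -10.085); state += dt/6·(k1+2k2+2k3+k4)
t=0.010: state=(1.601, 1.039)
t=0.020: state=(1.611, 0.938)
t=0.030: state=(1.620, 0.838)
continuing one RK4 step at a time; state shown every 25 steps (Δt=0.25):
t=0.250: state=(1.566, -1.306)
t=0.500: state=(0.955, -3.488)
t=0.750: state=(-0.063, -4.283)
t=1.000: state=(-0.986, -2.799)
t=1.250: state=(-1.389, -0.392)
t=1.500: state=(-1.189, 1.944)
t=1.750: state=(-0.471, 3.594)
t=2.000: state=(0.447, 3.380)
t=2.250: state=(1.076, 1.487)
t=2.500: state=(1.161, -0.792)
t=2.750: state=(0.709, -2.696)
t=3.000: state=(-0.075, -3.273)
t=3.250: state=(-0.772, -2.053)
t=3.500: state=(-1.034, -0.001)
t=3.750: state=(-0.782, 1.927)
t=4.000: state=(-0.149, 2.898)
t=4.250: state=(0.526, 2.243)
t=4.500: state=(0.881, 0.506)
t=4.750: state=(0.771, -1.336)
t=5.000: state=(0.272, -2.472)
t=5.250: state=(-0.345, -2.215)
t=5.500: state=(-0.737, -0.797)
t=5.750: state=(-0.721, 0.900)
t=6.000: state=(-0.330, 2.079)
t=6.250: state=(0.218, 2.078)
t=6.340: state=(0.392, 1.767)
compare at T: theta=0.392, omega=1.767

largest component: omega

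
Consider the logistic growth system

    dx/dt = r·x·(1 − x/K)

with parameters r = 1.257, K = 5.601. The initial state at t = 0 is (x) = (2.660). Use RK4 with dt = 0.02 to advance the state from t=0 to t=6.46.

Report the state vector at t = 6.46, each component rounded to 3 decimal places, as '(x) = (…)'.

t=0.000: state=(2.660)
step 1 (dt=0.02): k1=(1.756), k2=(1.757), k3=(1.757), k4=(1.758); state += dt/6·(k1+2k2+2k3+k4)
t=0.020: state=(2.695)
t=0.040: state=(2.730)
t=0.060: state=(2.765)
continuing one RK4 step at a time; state shown every 25 steps (Δt=0.5):
t=0.500: state=(3.523)
t=1.000: state=(4.261)
t=1.500: state=(4.796)
t=2.000: state=(5.141)
t=2.500: state=(5.346)
t=3.000: state=(5.462)
t=3.500: state=(5.526)
t=4.000: state=(5.561)
t=4.500: state=(5.579)
t=5.000: state=(5.589)
t=5.500: state=(5.595)
t=6.000: state=(5.598)
t=6.460: state=(5.599)

(x) = (5.599)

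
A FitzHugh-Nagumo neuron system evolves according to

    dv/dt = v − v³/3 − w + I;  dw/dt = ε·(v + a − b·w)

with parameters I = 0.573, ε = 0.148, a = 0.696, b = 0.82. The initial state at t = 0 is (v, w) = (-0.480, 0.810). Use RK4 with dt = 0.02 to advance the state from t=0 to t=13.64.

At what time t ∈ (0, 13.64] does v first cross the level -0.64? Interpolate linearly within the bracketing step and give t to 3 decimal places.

t = 0.220

t=0.000: state=(-0.480, 0.810)
step 1 (dt=0.02): k1=(-0.680, -0.066), k2=(-0.685, -0.067), k3=(-0.685, -0.067), k4=(-0.689, -0.068); state += dt/6·(k1+2k2+2k3+k4)
t=0.020: state=(-0.494, 0.809)
t=0.040: state=(-0.508, 0.807)
t=0.060: state=(-0.522, 0.806)
t=0.200: state=(-0.625, 0.795)
next step: t=0.220: state=(-0.640, 0.793) — v has crossed -0.64
linear interpolation between t=0.200 (-0.62480) and t=0.220 (-0.64018) → t≈0.220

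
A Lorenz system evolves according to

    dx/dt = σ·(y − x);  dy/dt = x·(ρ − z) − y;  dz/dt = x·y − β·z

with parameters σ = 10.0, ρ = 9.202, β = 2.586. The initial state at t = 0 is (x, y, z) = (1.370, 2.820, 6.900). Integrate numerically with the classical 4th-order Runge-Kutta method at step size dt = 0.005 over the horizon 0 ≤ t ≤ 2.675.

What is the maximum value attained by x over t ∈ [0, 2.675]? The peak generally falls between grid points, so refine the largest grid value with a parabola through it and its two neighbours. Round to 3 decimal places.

max x = 6.051

t=0.000: state=(1.370, 2.820, 6.900)
step 1 (dt=0.005): k1=(14.500, 0.334, -13.980), k2=(14.146, 0.466, -13.786), k3=(14.158, 0.462, -13.790), k4=(13.815, 0.594, -13.599); state += dt/6·(k1+2k2+2k3+k4)
t=0.005: state=(1.441, 2.822, 6.831)
t=0.010: state=(1.508, 2.826, 6.764)
t=0.015: state=(1.573, 2.831, 6.699)
continuing one RK4 step at a time; state shown every 20 steps (Δt=0.1):
t=0.100: state=(2.363, 3.093, 5.831)
t=0.200: state=(3.050, 3.750, 5.324)
t=0.300: state=(3.819, 4.664, 5.392)
t=0.400: state=(4.716, 5.635, 6.123)
t=0.500: state=(5.565, 6.285, 7.477)
t=0.600: state=(6.031, 6.195, 9.028)
t=0.700: state=(5.858, 5.371, 10.040)
t=0.800: state=(5.171, 4.359, 10.111)
t=0.900: state=(4.378, 3.659, 9.467)
t=1.000: state=(3.801, 3.381, 8.554)
t=1.100: state=(3.542, 3.438, 7.691)
t=1.200: state=(3.576, 3.737, 7.054)
t=1.300: state=(3.843, 4.204, 6.741)
t=1.400: state=(4.272, 4.751, 6.811)
t=1.500: state=(4.762, 5.240, 7.263)
t=1.600: state=(5.174, 5.492, 7.982)
t=1.700: state=(5.356, 5.389, 8.713)
t=1.800: state=(5.241, 4.991, 9.165)
t=1.900: state=(4.904, 4.510, 9.197)
t=2.000: state=(4.510, 4.143, 8.883)
t=2.100: state=(4.207, 3.978, 8.404)
t=2.200: state=(4.064, 4.008, 7.933)
t=2.300: state=(4.089, 4.190, 7.591)
t=2.400: state=(4.251, 4.465, 7.450)
t=2.500: state=(4.496, 4.759, 7.534)
t=2.600: state=(4.751, 4.984, 7.812)
t=2.675: state=(4.901, 5.060, 8.092)
largest grid value and its neighbours: x(0.620)=6.05026, x(0.625)=6.05070, x(0.630)=6.04942
parabola through these three points peaks at t≈0.624 with x≈6.05076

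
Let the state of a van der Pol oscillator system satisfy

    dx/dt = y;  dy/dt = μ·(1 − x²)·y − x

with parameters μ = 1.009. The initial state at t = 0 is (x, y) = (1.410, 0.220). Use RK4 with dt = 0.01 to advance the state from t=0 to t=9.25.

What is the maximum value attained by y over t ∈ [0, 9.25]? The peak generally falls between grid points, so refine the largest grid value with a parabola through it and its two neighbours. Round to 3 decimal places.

t=0.000: state=(1.410, 0.220)
step 1 (dt=0.01): k1=(0.220, -1.629), k2=(0.212, -1.623), k3=(0.212, -1.623), k4=(0.204, -1.617); state += dt/6·(k1+2k2+2k3+k4)
t=0.010: state=(1.412, 0.204)
t=0.020: state=(1.414, 0.188)
t=0.030: state=(1.416, 0.172)
continuing one RK4 step at a time; state shown every 50 steps (Δt=0.5):
t=0.500: state=(1.345, -0.424)
t=1.000: state=(1.017, -0.890)
t=1.500: state=(0.426, -1.532)
t=2.000: state=(-0.574, -2.434)
t=2.500: state=(-1.672, -1.452)
t=3.000: state=(-1.944, 0.110)
t=3.500: state=(-1.752, 0.574)
t=4.000: state=(-1.400, 0.837)
t=4.500: state=(-0.890, 1.247)
t=5.000: state=(-0.080, 2.088)
t=5.500: state=(1.169, 2.549)
t=6.000: state=(1.961, 0.523)
t=6.500: state=(1.936, -0.401)
t=7.000: state=(1.659, -0.679)
t=7.500: state=(1.256, -0.951)
t=8.000: state=(0.667, -1.470)
t=8.500: state=(-0.299, -2.449)
t=9.000: state=(-1.555, -1.988)
t=9.250: state=(-1.907, -0.838)
largest grid value and its neighbours: y(5.360)=2.67981, y(5.370)=2.68087, y(5.380)=2.68047
parabola through these three points peaks at t≈5.372 with y≈2.68091

max y = 2.681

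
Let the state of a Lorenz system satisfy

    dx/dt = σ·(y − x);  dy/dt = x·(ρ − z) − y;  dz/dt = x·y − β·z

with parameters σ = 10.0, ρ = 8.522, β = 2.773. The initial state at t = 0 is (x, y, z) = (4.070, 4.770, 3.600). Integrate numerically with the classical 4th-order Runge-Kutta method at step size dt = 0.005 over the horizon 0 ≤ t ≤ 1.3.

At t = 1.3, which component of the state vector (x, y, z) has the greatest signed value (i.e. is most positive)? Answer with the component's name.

largest component: z

t=0.000: state=(4.070, 4.770, 3.600)
step 1 (dt=0.005): k1=(7.000, 15.263, 9.431), k2=(7.207, 15.214, 9.605), k3=(7.200, 15.215, 9.606), k4=(7.401, 15.166, 9.782); state += dt/6·(k1+2k2+2k3+k4)
t=0.005: state=(4.106, 4.846, 3.648)
t=0.010: state=(4.144, 4.922, 3.698)
t=0.015: state=(4.184, 4.997, 3.749)
continuing one RK4 step at a time; state shown every 10 steps (Δt=0.05):
t=0.050: state=(4.504, 5.507, 4.165)
t=0.100: state=(5.042, 6.165, 4.931)
t=0.150: state=(5.598, 6.672, 5.896)
t=0.200: state=(6.087, 6.937, 7.002)
t=0.250: state=(6.421, 6.887, 8.128)
t=0.300: state=(6.535, 6.512, 9.115)
t=0.350: state=(6.399, 5.887, 9.815)
t=0.400: state=(6.041, 5.146, 10.148)
t=0.450: state=(5.534, 4.431, 10.126)
t=0.500: state=(4.968, 3.838, 9.824)
t=0.550: state=(4.426, 3.405, 9.342)
t=0.600: state=(3.960, 3.128, 8.767)
t=0.650: state=(3.599, 2.985, 8.168)
t=0.700: state=(3.347, 2.949, 7.588)
t=0.750: state=(3.198, 2.997, 7.058)
t=0.800: state=(3.141, 3.113, 6.594)
t=0.850: state=(3.166, 3.288, 6.211)
t=0.900: state=(3.261, 3.514, 5.916)
t=0.950: state=(3.416, 3.784, 5.719)
t=1.000: state=(3.625, 4.090, 5.625)
t=1.050: state=(3.878, 4.420, 5.643)
t=1.100: state=(4.163, 4.758, 5.775)
t=1.150: state=(4.467, 5.079, 6.021)
t=1.200: state=(4.769, 5.357, 6.370)
t=1.250: state=(5.047, 5.560, 6.800)
t=1.300: state=(5.274, 5.663, 7.276)
compare at T: x=5.274, y=5.663, z=7.276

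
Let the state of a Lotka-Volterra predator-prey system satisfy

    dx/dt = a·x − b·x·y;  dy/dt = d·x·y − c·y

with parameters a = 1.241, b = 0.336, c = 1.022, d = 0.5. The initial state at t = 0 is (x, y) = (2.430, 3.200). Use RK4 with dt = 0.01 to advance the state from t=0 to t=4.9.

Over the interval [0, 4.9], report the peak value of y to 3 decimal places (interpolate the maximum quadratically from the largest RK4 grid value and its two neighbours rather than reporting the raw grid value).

max y = 4.541

t=0.000: state=(2.430, 3.200)
step 1 (dt=0.01): k1=(0.403, 0.618), k2=(0.401, 0.621), k3=(0.401, 0.621), k4=(0.398, 0.625); state += dt/6·(k1+2k2+2k3+k4)
t=0.010: state=(2.434, 3.206)
t=0.020: state=(2.438, 3.213)
t=0.030: state=(2.442, 3.219)
continuing one RK4 step at a time; state shown every 20 steps (Δt=0.2):
t=0.200: state=(2.501, 3.338)
t=0.400: state=(2.547, 3.503)
t=0.600: state=(2.564, 3.688)
t=0.800: state=(2.549, 3.883)
t=1.000: state=(2.500, 4.075)
t=1.200: state=(2.422, 4.250)
t=1.400: state=(2.322, 4.392)
t=1.600: state=(2.207, 4.490)
t=1.800: state=(2.088, 4.537)
t=2.000: state=(1.973, 4.531)
t=2.200: state=(1.868, 4.474)
t=2.400: state=(1.778, 4.376)
t=2.600: state=(1.706, 4.245)
t=2.800: state=(1.652, 4.092)
t=3.000: state=(1.617, 3.927)
t=3.200: state=(1.601, 3.760)
t=3.400: state=(1.602, 3.596)
t=3.600: state=(1.621, 3.444)
t=3.800: state=(1.657, 3.307)
t=4.000: state=(1.707, 3.189)
t=4.200: state=(1.772, 3.093)
t=4.400: state=(1.850, 3.021)
t=4.600: state=(1.938, 2.976)
t=4.800: state=(2.036, 2.959)
t=4.900: state=(2.087, 2.961)
largest grid value and its neighbours: y(1.870)=4.54068, y(1.880)=4.54069, y(1.890)=4.54056
parabola through these three points peaks at t≈1.875 with y≈4.54070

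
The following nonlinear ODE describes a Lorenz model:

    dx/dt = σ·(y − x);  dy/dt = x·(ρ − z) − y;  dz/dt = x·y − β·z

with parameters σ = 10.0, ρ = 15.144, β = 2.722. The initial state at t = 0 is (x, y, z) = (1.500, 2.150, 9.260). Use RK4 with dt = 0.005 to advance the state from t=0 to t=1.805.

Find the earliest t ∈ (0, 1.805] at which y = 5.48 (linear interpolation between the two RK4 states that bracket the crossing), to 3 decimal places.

t=0.000: state=(1.500, 2.150, 9.260)
step 1 (dt=0.005): k1=(6.500, 6.676, -21.981), k2=(6.504, 6.838, -21.771), k3=(6.508, 6.837, -21.772), k4=(6.516, 7.000, -21.562); state += dt/6·(k1+2k2+2k3+k4)
t=0.005: state=(1.533, 2.184, 9.151)
t=0.010: state=(1.565, 2.220, 9.044)
t=0.015: state=(1.598, 2.257, 8.940)
continuing one RK4 step at a time; state shown every 20 steps (Δt=0.1):
t=0.100: state=(2.247, 3.167, 7.487)
t=0.200: state=(3.470, 5.054, 6.728)
t=0.215: state=(3.717, 5.429, 6.736)
next step: t=0.220: state=(3.804, 5.559, 6.748) — y has crossed 5.48
linear interpolation between t=0.215 (5.42883) and t=0.220 (5.55934) → t≈0.217

t = 0.217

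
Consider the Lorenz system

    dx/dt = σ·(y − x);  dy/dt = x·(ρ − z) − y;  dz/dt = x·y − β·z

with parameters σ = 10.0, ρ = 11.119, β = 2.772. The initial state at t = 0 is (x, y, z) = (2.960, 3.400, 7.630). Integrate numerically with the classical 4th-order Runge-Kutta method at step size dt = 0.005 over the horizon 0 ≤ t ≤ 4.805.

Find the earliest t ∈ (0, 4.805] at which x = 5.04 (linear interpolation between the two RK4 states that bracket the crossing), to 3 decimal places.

t=0.000: state=(2.960, 3.400, 7.630)
step 1 (dt=0.005): k1=(4.400, 6.927, -11.086), k2=(4.463, 7.031, -10.921), k3=(4.464, 7.030, -10.921), k4=(4.528, 7.133, -10.754); state += dt/6·(k1+2k2+2k3+k4)
t=0.005: state=(2.982, 3.435, 7.575)
t=0.010: state=(3.005, 3.471, 7.522)
t=0.015: state=(3.029, 3.509, 7.471)
continuing one RK4 step at a time; state shown every 40 steps (Δt=0.2):
t=0.200: state=(4.452, 5.508, 6.928)
t=0.250: state=(5.008, 6.164, 7.324)
next step: t=0.255: state=(5.066, 6.228, 7.378) — x has crossed 5.04
linear interpolation between t=0.250 (5.00791) and t=0.255 (5.06588) → t≈0.253

t = 0.253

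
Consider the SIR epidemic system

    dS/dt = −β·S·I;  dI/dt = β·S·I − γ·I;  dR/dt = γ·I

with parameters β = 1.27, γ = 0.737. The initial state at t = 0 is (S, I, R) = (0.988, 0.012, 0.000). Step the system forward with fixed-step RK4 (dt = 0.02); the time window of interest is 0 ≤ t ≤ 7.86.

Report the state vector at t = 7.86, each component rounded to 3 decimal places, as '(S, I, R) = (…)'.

t=0.000: state=(0.988, 0.012, 0.000)
step 1 (dt=0.02): k1=(-0.015, 0.006, 0.009), k2=(-0.015, 0.006, 0.009), k3=(-0.015, 0.006, 0.009), k4=(-0.015, 0.006, 0.009); state += dt/6·(k1+2k2+2k3+k4)
t=0.020: state=(0.988, 0.012, 0.000)
t=0.040: state=(0.987, 0.012, 0.000)
t=0.060: state=(0.987, 0.012, 0.001)
continuing one RK4 step at a time; state shown every 25 steps (Δt=0.5):
t=0.500: state=(0.979, 0.016, 0.005)
t=1.000: state=(0.969, 0.020, 0.012)
t=1.500: state=(0.955, 0.025, 0.020)
t=2.000: state=(0.938, 0.032, 0.030)
t=2.500: state=(0.916, 0.040, 0.044)
t=3.000: state=(0.891, 0.049, 0.060)
t=3.500: state=(0.861, 0.059, 0.080)
t=4.000: state=(0.826, 0.070, 0.104)
t=4.500: state=(0.788, 0.081, 0.131)
t=5.000: state=(0.746, 0.091, 0.163)
t=5.500: state=(0.702, 0.100, 0.198)
t=6.000: state=(0.658, 0.106, 0.236)
t=6.500: state=(0.614, 0.110, 0.276)
t=7.000: state=(0.572, 0.111, 0.317)
t=7.500: state=(0.534, 0.109, 0.358)
t=7.860: state=(0.508, 0.106, 0.386)

(S, I, R) = (0.508, 0.106, 0.386)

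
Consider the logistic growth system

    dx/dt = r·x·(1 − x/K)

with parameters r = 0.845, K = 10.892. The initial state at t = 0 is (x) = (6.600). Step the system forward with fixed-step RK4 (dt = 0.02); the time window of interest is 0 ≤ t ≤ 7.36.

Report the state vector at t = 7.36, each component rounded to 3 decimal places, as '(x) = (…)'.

(x) = (10.878)

t=0.000: state=(6.600)
step 1 (dt=0.02): k1=(2.198), k2=(2.194), k3=(2.194), k4=(2.190); state += dt/6·(k1+2k2+2k3+k4)
t=0.020: state=(6.644)
t=0.040: state=(6.688)
t=0.060: state=(6.731)
continuing one RK4 step at a time; state shown every 25 steps (Δt=0.5):
t=0.500: state=(7.637)
t=1.000: state=(8.514)
t=1.500: state=(9.206)
t=2.000: state=(9.725)
t=2.500: state=(10.098)
t=3.000: state=(10.358)
t=3.500: state=(10.536)
t=4.000: state=(10.656)
t=4.500: state=(10.736)
t=5.000: state=(10.789)
t=5.500: state=(10.825)
t=6.000: state=(10.848)
t=6.500: state=(10.863)
t=7.000: state=(10.873)
t=7.360: state=(10.878)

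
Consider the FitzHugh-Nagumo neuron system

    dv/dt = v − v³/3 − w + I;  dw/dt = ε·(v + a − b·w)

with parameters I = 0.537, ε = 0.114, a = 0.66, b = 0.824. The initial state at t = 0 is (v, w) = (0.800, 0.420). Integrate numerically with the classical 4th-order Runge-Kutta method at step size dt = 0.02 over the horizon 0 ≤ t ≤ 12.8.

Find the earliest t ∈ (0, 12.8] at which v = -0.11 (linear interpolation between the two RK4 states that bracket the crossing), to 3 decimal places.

t=0.000: state=(0.800, 0.420)
step 1 (dt=0.02): k1=(0.746, 0.127), k2=(0.748, 0.128), k3=(0.748, 0.128), k4=(0.749, 0.128); state += dt/6·(k1+2k2+2k3+k4)
t=0.020: state=(0.815, 0.423)
t=0.040: state=(0.830, 0.425)
t=0.060: state=(0.845, 0.428)
continuing one RK4 step at a time; state shown every 25 steps (Δt=0.5):
t=0.500: state=(1.169, 0.493)
t=1.000: state=(1.443, 0.580)
t=1.500: state=(1.572, 0.675)
t=2.000: state=(1.602, 0.769)
t=2.500: state=(1.584, 0.860)
t=3.000: state=(1.545, 0.944)
t=3.500: state=(1.495, 1.022)
t=4.000: state=(1.441, 1.094)
t=4.500: state=(1.383, 1.159)
t=5.000: state=(1.321, 1.218)
t=5.500: state=(1.254, 1.270)
t=6.000: state=(1.183, 1.317)
t=6.500: state=(1.105, 1.357)
t=7.000: state=(1.018, 1.390)
t=7.500: state=(0.916, 1.417)
t=8.000: state=(0.794, 1.437)
t=8.500: state=(0.638, 1.448)
t=9.000: state=(0.424, 1.448)
t=9.500: state=(0.105, 1.433)
t=9.740: state=(-0.108, 1.419)
next step: t=9.760: state=(-0.128, 1.418) — v has crossed -0.11
linear interpolation between t=9.740 (-0.10807) and t=9.760 (-0.12805) → t≈9.742

t = 9.742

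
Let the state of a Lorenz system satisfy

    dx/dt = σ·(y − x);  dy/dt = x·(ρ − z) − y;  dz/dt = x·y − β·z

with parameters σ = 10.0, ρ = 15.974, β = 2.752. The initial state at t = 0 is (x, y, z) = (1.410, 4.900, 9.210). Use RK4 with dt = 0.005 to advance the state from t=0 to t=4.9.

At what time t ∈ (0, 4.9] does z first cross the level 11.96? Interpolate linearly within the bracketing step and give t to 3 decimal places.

t = 0.244

t=0.000: state=(1.410, 4.900, 9.210)
step 1 (dt=0.005): k1=(34.900, 4.637, -18.437), k2=(34.143, 5.285, -17.865), k3=(34.179, 5.268, -17.876), k4=(33.454, 5.908, -17.312); state += dt/6·(k1+2k2+2k3+k4)
t=0.005: state=(1.581, 4.926, 9.121)
t=0.010: state=(1.745, 4.959, 9.037)
t=0.015: state=(1.902, 4.998, 8.958)
continuing one RK4 step at a time; state shown every 40 steps (Δt=0.2):
t=0.200: state=(6.605, 9.309, 10.162)
t=0.240: state=(7.688, 10.352, 11.781)
next step: t=0.245: state=(7.820, 10.458, 12.020) — z has crossed 11.96
linear interpolation between t=0.240 (11.78070) and t=0.245 (12.02042) → t≈0.244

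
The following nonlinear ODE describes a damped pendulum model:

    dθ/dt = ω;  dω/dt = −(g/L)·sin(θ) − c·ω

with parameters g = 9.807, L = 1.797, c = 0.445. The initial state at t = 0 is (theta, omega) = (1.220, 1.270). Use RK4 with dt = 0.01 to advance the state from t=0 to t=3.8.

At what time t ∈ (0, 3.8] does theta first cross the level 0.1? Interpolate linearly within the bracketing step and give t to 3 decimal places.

t = 1.002

t=0.000: state=(1.220, 1.270)
step 1 (dt=0.01): k1=(1.270, -5.690), k2=(1.242, -5.689), k3=(1.242, -5.689), k4=(1.213, -5.688); state += dt/6·(k1+2k2+2k3+k4)
t=0.010: state=(1.232, 1.213)
t=0.020: state=(1.244, 1.156)
t=0.030: state=(1.256, 1.099)
continuing one RK4 step at a time; state shown every 20 steps (Δt=0.2):
t=0.200: state=(1.361, 0.154)
t=0.400: state=(1.287, -0.876)
t=0.600: state=(1.021, -1.759)
t=0.800: state=(0.602, -2.366)
t=1.000: state=(0.105, -2.521)
next step: t=1.010: state=(0.079, -2.515) — theta has crossed 0.1
linear interpolation between t=1.000 (0.10464) and t=1.010 (0.07946) → t≈1.002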